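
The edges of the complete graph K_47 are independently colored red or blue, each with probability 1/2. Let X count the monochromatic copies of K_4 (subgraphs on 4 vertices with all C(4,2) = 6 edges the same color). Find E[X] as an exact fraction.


Let X = Σ_S X_S over the C(47, 4) = 178365 subsets S of size 4, where X_S = 1 if the K_4 on S is monochromatic.
For a fixed S, the K_4 on S has C(4, 2) = 6 edges. P[all 6 edges red] = (1/2)^6, and likewise for blue, so P[monochromatic] = 2·(1/2)^6 = 2^{1 − 6} = 1/32.
Summing: E[X] = C(47, 4) · 2^{1 − 6} = 178365 · 1/32 = 178365/32.
Numerically: E[X] ≈ 5573.90625.

E[X] = C(47,4)·2^(1−C(4,2)) = 178365/32 ≈ 5573.90625.


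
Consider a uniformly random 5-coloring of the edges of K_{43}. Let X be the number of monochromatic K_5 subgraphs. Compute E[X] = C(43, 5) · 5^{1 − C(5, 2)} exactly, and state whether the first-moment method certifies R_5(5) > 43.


E[X] = C(43, 5) · 5^{1 − 10} = 962598 · 5^{−9} = 962598/1953125.
As a reduced fraction: E[X] = 962598/1953125 ≈ 0.492850.
Is E[X] < 1? YES.
Since E[X] < 1, there exists a 5-coloring of K_{43} with no monochromatic K_5; hence R_5(5) > 43.

E[X] = 962598/1953125 ≈ 0.492850; E[X] < 1, so R_5(5) > 43.


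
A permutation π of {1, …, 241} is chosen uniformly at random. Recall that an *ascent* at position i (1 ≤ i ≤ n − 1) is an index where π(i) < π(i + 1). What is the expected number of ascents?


Write X = Σ X_I over i = 1, …, 240, with X_I the indicator of one ascent.
There are 240 indicators.
For each fixed i, the pair (π(i), π(i+1)) is a uniformly random ordered pair of distinct values from {1, …, 241}; by symmetry P[π(i) < π(i+1)] = 1/2.
By linearity: E[X] = 240 · (1/2) = (241 − 1) · (1/2) = 120 ≈ 120.0000.

E[X] = 120 = 120.0000.


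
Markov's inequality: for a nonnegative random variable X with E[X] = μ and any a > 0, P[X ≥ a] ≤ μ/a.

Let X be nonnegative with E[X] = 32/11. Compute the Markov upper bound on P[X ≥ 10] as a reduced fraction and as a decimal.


μ = E[X] = 32/11, a = 10.
Markov: P[X ≥ 10] ≤ μ/a = (32/11)/10 = 16/55.
Numerically: ≈ 0.29091.
(Since a = 10 > μ = 2.90909, the bound 16/55 is < 1 and informative.)

P[X ≥ 10] ≤ 16/55 ≈ 0.29091.


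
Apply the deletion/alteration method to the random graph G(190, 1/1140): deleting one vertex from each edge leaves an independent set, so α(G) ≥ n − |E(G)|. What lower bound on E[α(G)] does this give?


E[|E(G)|] = C(190, 2)·p = 17955 · (1/1140) = 63/4.
E[α(G)] ≥ n − E[|E(G)|] = 190 − 63/4 = 697/4.
Numerically: ≈ 174.250000.
(This is only a lower bound; the true E[α(G)] may be larger.)

E[α(G)] ≥ 697/4 ≈ 174.250000.


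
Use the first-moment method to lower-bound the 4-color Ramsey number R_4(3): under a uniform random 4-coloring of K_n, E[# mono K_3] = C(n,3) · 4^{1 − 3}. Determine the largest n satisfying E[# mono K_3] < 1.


We need C(n, 3) · 4^{1 − 3} < 1, i.e. C(n, 3) < 4^{3 − 1} = 16.
Check values of n near the boundary:
  n = 3: C(3, 3) = 1; 1 < 16? YES
  n = 4: C(4, 3) = 4; 4 < 16? YES
  n = 5: C(5, 3) = 10; 10 < 16? YES
  n = 6: C(6, 3) = 20; 20 < 16? NO
  n = 7: C(7, 3) = 35; 35 < 16? NO
The largest n with C(n, 3) < 16 is n = 5 (where E[X] = 5/8 ≈ 0.625). Hence R_4(3) > 5, i.e. R_4(3) ≥ 6.

Largest n = 5; hence R_4(3) > 5.


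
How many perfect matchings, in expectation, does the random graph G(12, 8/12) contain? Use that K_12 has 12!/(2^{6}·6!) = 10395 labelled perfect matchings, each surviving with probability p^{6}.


K_12 has 12!/(2^{6}·6!) = 10395 labelled perfect matchings.
For each such perfect matching H, let X_H = 1 if all 6 edges of H are present in G. Then P[X_H = 1] = p^{6} = (2/3)^{6} = 64/729.
By linearity: E[X] = Σ_H E[X_H] = 10395 · p^{6} = 10395 · 64/729 = 24640/27.
Numerically: E[X] ≈ 913.

E[X] = 10395 · (2/3)^{6} = 24640/27 ≈ 913.


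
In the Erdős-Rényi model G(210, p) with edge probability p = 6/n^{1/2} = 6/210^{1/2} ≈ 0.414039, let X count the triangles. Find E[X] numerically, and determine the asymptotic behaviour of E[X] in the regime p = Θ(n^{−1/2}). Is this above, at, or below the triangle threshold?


Number of potential triangles: C(210, 3) = 1521520.
Each occurs with probability p³ ≈ (0.414039)³ ≈ 7.09781718e-02.
By linearity: E[X] = C(210, 3)·p³ ≈ 1521520 · 7.09781718e-02 ≈ 107994.707985.
Since α = 1/2 < 1, p = c/n^{1/2} ≫ 1/n is above the triangle threshold p ~ 1/n. Asymptotically E[X] ~ (c³/6)·n^{3(1−α)} = (6³/6)·n^{1.5} → ∞; triangles are abundant w.h.p.

E[X] ≈ 107994.707985; in regime p = Θ(1/n^{1/2}) E[X] diverges (above the triangle threshold p ~ 1/n).


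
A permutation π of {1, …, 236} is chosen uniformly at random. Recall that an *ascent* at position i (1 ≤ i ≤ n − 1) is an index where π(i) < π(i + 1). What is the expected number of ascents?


Write X = Σ X_I over i = 1, …, 235, with X_I the indicator of one ascent.
There are 235 indicators.
For each fixed i, the pair (π(i), π(i+1)) is a uniformly random ordered pair of distinct values from {1, …, 236}; by symmetry P[π(i) < π(i+1)] = 1/2.
By linearity: E[X] = 235 · (1/2) = (236 − 1) · (1/2) = 235/2 ≈ 117.500000.

E[X] = 235/2 = 117.500000.


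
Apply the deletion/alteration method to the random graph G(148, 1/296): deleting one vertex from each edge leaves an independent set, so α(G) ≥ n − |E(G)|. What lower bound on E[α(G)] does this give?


E[|E(G)|] = C(148, 2)·p = 10878 · (1/296) = 147/4.
E[α(G)] ≥ n − E[|E(G)|] = 148 − 147/4 = 445/4.
Numerically: ≈ 111.250.
(This is only a lower bound; the true E[α(G)] may be larger.)

E[α(G)] ≥ 445/4 ≈ 111.250.


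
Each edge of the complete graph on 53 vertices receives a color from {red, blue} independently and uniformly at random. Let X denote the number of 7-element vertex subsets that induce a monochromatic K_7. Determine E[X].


Let X = Σ_S X_S over the C(53, 7) = 154143080 subsets S of size 7, where X_S = 1 if the K_7 on S is monochromatic.
For a fixed S, the K_7 on S has C(7, 2) = 21 edges. P[all 21 edges red] = (1/2)^21, and likewise for blue, so P[monochromatic] = 2·(1/2)^21 = 2^{1 − 21} = 1/1048576.
By linearity of expectation: E[X] = C(53, 7) · 2^{1 − 21} = 154143080 · 1/1048576 = 19267885/131072.
Numerically: E[X] ≈ 147.002296.

E[X] = C(53,7)·2^(1−C(7,2)) = 19267885/131072 ≈ 147.002296.


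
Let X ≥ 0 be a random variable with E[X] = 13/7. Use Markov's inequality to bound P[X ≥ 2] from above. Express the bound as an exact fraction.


μ = E[X] = 13/7, a = 2.
Markov: P[X ≥ 2] ≤ μ/a = (13/7)/2 = 13/14.
Numerically: ≈ 0.928571.
(Since a = 2 > μ = 1.857143, the bound 13/14 is < 1 and informative.)

P[X ≥ 2] ≤ 13/14 ≈ 0.928571.


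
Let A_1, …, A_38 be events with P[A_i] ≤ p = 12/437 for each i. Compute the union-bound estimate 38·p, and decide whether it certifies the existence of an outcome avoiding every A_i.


Union bound: P[∪_{i=1}^{38} A_i] ≤ Σ_i P[A_i] ≤ 38·p = 38·(12/437) = 24/23.
Numerically: 24/23 ≈ 1.043478.
Is 24/23 < 1? NO.
Since the bound 24/23 is ≥ 1, the union bound is uninformative here; it does NOT by itself certify existence.

38·p = 24/23 ≈ 1.043478; existence NOT certified by the union bound.


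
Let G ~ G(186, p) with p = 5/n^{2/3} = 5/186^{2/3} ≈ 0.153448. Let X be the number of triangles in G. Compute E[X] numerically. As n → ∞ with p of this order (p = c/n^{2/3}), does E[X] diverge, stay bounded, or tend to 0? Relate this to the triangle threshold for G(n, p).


Number of potential triangles: C(186, 3) = 1055240.
Each occurs with probability p³ ≈ (0.153448)³ ≈ 3.61313447e-03.
By linearity: E[X] = C(186, 3)·p³ ≈ 1055240 · 3.61313447e-03 ≈ 3812.724014.
Since α = 2/3 < 1, p = c/n^{2/3} ≫ 1/n is above the triangle threshold p ~ 1/n. Asymptotically E[X] ~ (c³/6)·n^{3(1−α)} = (5³/6)·n^{1} → ∞; triangles are abundant w.h.p.

E[X] ≈ 3812.724014; in regime p = Θ(1/n^{2/3}) E[X] diverges (above the triangle threshold p ~ 1/n).


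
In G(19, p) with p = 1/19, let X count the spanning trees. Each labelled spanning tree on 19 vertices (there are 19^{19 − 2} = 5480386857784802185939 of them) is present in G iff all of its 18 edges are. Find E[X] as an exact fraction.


K_19 has 19^{19 − 2} = 5480386857784802185939 labelled spanning trees.
For each such spanning tree H, let X_H = 1 if all 18 edges of H are present in G. Then P[X_H = 1] = p^{18} = (1/19)^{18} = 1/104127350297911241532841.
By linearity of expectation: E[X] = Σ_H E[X_H] = 5480386857784802185939 · p^{18} = 5480386857784802185939 · 1/104127350297911241532841 = 1/19.
Numerically: E[X] ≈ 0.05263.

E[X] = 5480386857784802185939 · (1/19)^{18} = 1/19 ≈ 0.05263.


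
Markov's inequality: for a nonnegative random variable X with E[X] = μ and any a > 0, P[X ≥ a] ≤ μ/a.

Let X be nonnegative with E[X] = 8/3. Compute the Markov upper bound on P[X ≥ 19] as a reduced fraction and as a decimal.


μ = E[X] = 8/3, a = 19.
Markov: P[X ≥ 19] ≤ μ/a = (8/3)/19 = 8/57.
Numerically: ≈ 0.140351.
(Since a = 19 > μ = 2.666667, the bound 8/57 is < 1 and informative.)

P[X ≥ 19] ≤ 8/57 ≈ 0.140351.


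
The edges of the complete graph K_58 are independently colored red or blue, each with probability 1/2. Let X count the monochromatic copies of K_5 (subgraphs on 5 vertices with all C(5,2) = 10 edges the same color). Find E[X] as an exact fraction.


Let X = Σ_S X_S over the C(58, 5) = 4582116 subsets S of size 5, where X_S = 1 if the K_5 on S is monochromatic.
For a fixed S, the K_5 on S has C(5, 2) = 10 edges. P[all 10 edges red] = (1/2)^10, and likewise for blue, so P[monochromatic] = 2·(1/2)^10 = 2^{1 − 10} = 1/512.
By linearity of expectation: E[X] = C(58, 5) · 2^{1 − 10} = 4582116 · 1/512 = 1145529/128.
Numerically: E[X] ≈ 8949.445.

E[X] = C(58,5)·2^(1−C(5,2)) = 1145529/128 ≈ 8949.445.


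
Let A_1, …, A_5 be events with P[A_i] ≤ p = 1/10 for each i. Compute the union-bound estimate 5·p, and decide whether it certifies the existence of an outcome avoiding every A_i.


Union bound: P[∪_{i=1}^{5} A_i] ≤ Σ_i P[A_i] ≤ 5·p = 5·(1/10) = 1/2.
Numerically: 1/2 ≈ 0.5000000.
Is 1/2 < 1? YES.
Since P[∪ A_i] ≤ 1/2 < 1, the complement has P[∩ A_i^c] ≥ 1 − 1/2 = 1/2 > 0, so some outcome avoids every A_i.

5·p = 1/2 ≈ 0.5000000; existence CERTIFIED by the union bound.


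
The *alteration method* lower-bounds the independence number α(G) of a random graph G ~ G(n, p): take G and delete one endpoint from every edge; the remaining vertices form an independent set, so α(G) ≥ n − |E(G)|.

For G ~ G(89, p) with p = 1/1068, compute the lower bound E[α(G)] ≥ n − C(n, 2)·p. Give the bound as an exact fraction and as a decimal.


E[|E(G)|] = C(89, 2)·p = 3916 · (1/1068) = 11/3.
E[α(G)] ≥ n − E[|E(G)|] = 89 − 11/3 = 256/3.
Numerically: ≈ 85.3333.
(This is only a lower bound; the true E[α(G)] may be larger.)

E[α(G)] ≥ 256/3 ≈ 85.3333.


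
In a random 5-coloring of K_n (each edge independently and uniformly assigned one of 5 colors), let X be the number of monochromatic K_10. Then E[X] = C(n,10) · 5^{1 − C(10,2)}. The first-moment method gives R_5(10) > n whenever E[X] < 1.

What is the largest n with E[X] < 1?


We need C(n, 10) · 5^{1 − 45} < 1, i.e. C(n, 10) < 5^{45 − 1} = 5684341886080801486968994140625.
Check values of n near the boundary:
  n = 5391: C(5391, 10) = 5666344714787188828795213697883; 5666344714787188828795213697883 < 5684341886080801486968994140625? YES
  n = 5392: C(5392, 10) = 5676873040158402483252283957448; 5676873040158402483252283957448 < 5684341886080801486968994140625? YES
  n = 5393: C(5393, 10) = 5687418968154238267170642278008; 5687418968154238267170642278008 < 5684341886080801486968994140625? NO
  n = 5394: C(5394, 10) = 5697982524930156243149785372878; 5697982524930156243149785372878 < 5684341886080801486968994140625? NO
The largest n with C(n, 10) < 5684341886080801486968994140625 is n = 5392 (where E[X] = 5676873040158402483252283957448/5684341886080801486968994140625 ≈ 0.9986861). Hence R_5(10) > 5392, i.e. R_5(10) ≥ 5393.

Largest n = 5392; hence R_5(10) > 5392.


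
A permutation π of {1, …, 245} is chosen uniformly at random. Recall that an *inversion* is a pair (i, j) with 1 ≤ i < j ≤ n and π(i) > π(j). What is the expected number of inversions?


Write X = Σ X_I over the C(245, 2) = 29890 pairs i < j, with X_I the indicator of one inversion.
There are 29890 indicators.
For each fixed pair i < j, the values π(i) and π(j) are two distinct elements of {1, …, 245} in uniformly random order; by symmetry P[π(i) > π(j)] = 1/2.
By linearity: E[X] = 29890 · (1/2) = C(245, 2) · (1/2) = 29890/2 = 14945 ≈ 14945.0000.

E[X] = 14945 = 14945.0000.


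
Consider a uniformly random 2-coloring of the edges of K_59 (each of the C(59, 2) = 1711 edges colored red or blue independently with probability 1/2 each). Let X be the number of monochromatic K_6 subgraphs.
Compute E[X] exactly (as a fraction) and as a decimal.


Let X = Σ_S X_S over the C(59, 6) = 45057474 subsets S of size 6, where X_S = 1 if the K_6 on S is monochromatic.
For a fixed S, the K_6 on S has C(6, 2) = 15 edges. P[all 15 edges red] = (1/2)^15, and likewise for blue, so P[monochromatic] = 2·(1/2)^15 = 2^{1 − 15} = 1/16384.
By linearity of expectation: E[X] = C(59, 6) · 2^{1 − 15} = 45057474 · 1/16384 = 22528737/8192.
Numerically: E[X] ≈ 2750.089966.

E[X] = C(59,6)·2^(1−C(6,2)) = 22528737/8192 ≈ 2750.089966.


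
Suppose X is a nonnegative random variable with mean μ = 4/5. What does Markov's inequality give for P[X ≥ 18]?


μ = E[X] = 4/5, a = 18.
Markov: P[X ≥ 18] ≤ μ/a = (4/5)/18 = 2/45.
Numerically: ≈ 0.044.
(Since a = 18 > μ = 0.800, the bound 2/45 is < 1 and informative.)

P[X ≥ 18] ≤ 2/45 ≈ 0.044.


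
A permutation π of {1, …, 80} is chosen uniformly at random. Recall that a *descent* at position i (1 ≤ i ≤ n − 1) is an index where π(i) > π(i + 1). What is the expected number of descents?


Write X = Σ X_I over i = 1, …, 79, with X_I the indicator of one descent.
There are 79 indicators.
For each fixed i, the pair (π(i), π(i+1)) is a uniformly random ordered pair of distinct values from {1, …, 80}; by symmetry P[π(i) > π(i+1)] = 1/2.
By linearity: E[X] = 79 · (1/2) = (80 − 1) · (1/2) = 79/2 ≈ 39.5000.

E[X] = 79/2 = 39.5000.


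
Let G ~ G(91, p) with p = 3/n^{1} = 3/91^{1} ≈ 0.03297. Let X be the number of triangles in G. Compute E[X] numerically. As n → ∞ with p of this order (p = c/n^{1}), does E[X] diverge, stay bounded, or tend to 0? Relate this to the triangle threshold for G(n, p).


Number of potential triangles: C(91, 3) = 121485.
Each occurs with probability p³ ≈ (0.03297)³ ≈ 3.582940e-05.
By linearity: E[X] = C(91, 3)·p³ ≈ 121485 · 3.582940e-05 ≈ 4.3527.
Here α = 1, so p = 3/n is exactly at the triangle threshold p ~ 1/n. Asymptotically E[X] → c³/6 = 3³/6 = 9/2 ≈ 4.5000, a bounded constant. In this regime the triangle count is asymptotically Poisson(c³/6).

E[X] ≈ 4.3527; in regime p = Θ(1/n^{1}) E[X] stays bounded (at the triangle threshold p ~ 1/n).


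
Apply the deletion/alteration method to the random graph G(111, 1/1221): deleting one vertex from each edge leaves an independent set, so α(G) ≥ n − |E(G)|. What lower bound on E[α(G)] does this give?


E[|E(G)|] = C(111, 2)·p = 6105 · (1/1221) = 5.
E[α(G)] ≥ n − E[|E(G)|] = 111 − 5 = 106.
Numerically: ≈ 106.000.
(This is only a lower bound; the true E[α(G)] may be larger.)

E[α(G)] ≥ 106 ≈ 106.000.


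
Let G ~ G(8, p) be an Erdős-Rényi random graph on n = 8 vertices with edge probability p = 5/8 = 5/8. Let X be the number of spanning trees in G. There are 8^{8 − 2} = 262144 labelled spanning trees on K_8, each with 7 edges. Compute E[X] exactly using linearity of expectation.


K_8 has 8^{8 − 2} = 262144 labelled spanning trees.
For each such spanning tree H, let X_H = 1 if all 7 edges of H are present in G. Then P[X_H = 1] = p^{7} = (5/8)^{7} = 78125/2097152.
By linearity: E[X] = Σ_H E[X_H] = 262144 · p^{7} = 262144 · 78125/2097152 = 78125/8.
Numerically: E[X] ≈ 9765.6.

E[X] = 262144 · (5/8)^{7} = 78125/8 ≈ 9765.6.


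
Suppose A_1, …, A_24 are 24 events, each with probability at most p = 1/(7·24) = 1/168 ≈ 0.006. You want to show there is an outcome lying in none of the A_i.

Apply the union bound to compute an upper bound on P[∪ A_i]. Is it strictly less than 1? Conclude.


Union bound: P[∪_{i=1}^{24} A_i] ≤ Σ_i P[A_i] ≤ 24·p = 24·(1/168) = 1/7.
Numerically: 1/7 ≈ 0.143.
Is 1/7 < 1? YES.
Since P[∪ A_i] ≤ 1/7 < 1, the complement has P[∩ A_i^c] ≥ 1 − 1/7 = 6/7 > 0, so some outcome avoids every A_i.

24·p = 1/7 ≈ 0.143; existence CERTIFIED by the union bound.


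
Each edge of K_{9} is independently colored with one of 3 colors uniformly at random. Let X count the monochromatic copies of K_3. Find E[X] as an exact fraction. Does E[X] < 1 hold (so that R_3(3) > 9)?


E[X] = C(9, 3) · 3^{1 − 3} = 84 · 3^{−2} = 84/9.
As a reduced fraction: E[X] = 28/3 ≈ 9.33333.
Is E[X] < 1? NO.
Since E[X] ≥ 1, the first-moment bound is inconclusive at n = 9; it does NOT by itself certify R_3(3) > 9.

E[X] = 28/3 ≈ 9.33333; E[X] ≥ 1; first-moment method inconclusive here.


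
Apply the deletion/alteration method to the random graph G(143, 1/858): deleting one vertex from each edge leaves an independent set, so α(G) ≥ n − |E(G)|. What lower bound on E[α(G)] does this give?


E[|E(G)|] = C(143, 2)·p = 10153 · (1/858) = 71/6.
E[α(G)] ≥ n − E[|E(G)|] = 143 − 71/6 = 787/6.
Numerically: ≈ 131.166667.
(This is only a lower bound; the true E[α(G)] may be larger.)

E[α(G)] ≥ 787/6 ≈ 131.166667.


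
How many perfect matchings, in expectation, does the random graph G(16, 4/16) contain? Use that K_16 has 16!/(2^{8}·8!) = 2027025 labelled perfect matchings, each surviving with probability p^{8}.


K_16 has 16!/(2^{8}·8!) = 2027025 labelled perfect matchings.
For each such perfect matching H, let X_H = 1 if all 8 edges of H are present in G. Then P[X_H = 1] = p^{8} = (1/4)^{8} = 1/65536.
By linearity of expectation: E[X] = Σ_H E[X_H] = 2027025 · p^{8} = 2027025 · 1/65536 = 2027025/65536.
Numerically: E[X] ≈ 30.9.

E[X] = 2027025 · (1/4)^{8} = 2027025/65536 ≈ 30.9.


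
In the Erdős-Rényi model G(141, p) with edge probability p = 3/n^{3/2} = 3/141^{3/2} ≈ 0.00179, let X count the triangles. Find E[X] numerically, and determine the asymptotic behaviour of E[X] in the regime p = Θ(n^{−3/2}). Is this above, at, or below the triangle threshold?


Number of potential triangles: C(141, 3) = 457310.
Each occurs with probability p³ ≈ (0.00179)³ ≈ 5.75278e-09.
By linearity: E[X] = C(141, 3)·p³ ≈ 457310 · 5.75278e-09 ≈ 0.003.
Since α = 3/2 > 1, p = c/n^{3/2} = o(1/n) is below the triangle threshold p ~ 1/n. Asymptotically E[X] ~ (c³/6)·n^{3(1−α)} = (3³/6)·n^{-1.5} → 0, so by Markov's inequality G has no triangles w.h.p.

E[X] ≈ 0.003; in regime p = Θ(1/n^{3/2}) E[X] tends to 0 (below the triangle threshold p ~ 1/n).


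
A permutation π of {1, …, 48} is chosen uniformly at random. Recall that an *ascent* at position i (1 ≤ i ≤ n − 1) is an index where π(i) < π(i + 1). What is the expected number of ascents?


Write X = Σ X_I over i = 1, …, 47, with X_I the indicator of one ascent.
There are 47 indicators.
For each fixed i, the pair (π(i), π(i+1)) is a uniformly random ordered pair of distinct values from {1, …, 48}; by symmetry P[π(i) < π(i+1)] = 1/2.
By linearity: E[X] = 47 · (1/2) = (48 − 1) · (1/2) = 47/2 ≈ 23.500.

E[X] = 47/2 = 23.500.


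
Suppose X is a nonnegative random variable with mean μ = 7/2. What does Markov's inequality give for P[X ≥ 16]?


μ = E[X] = 7/2, a = 16.
Markov: P[X ≥ 16] ≤ μ/a = (7/2)/16 = 7/32.
Numerically: ≈ 0.219.
(Since a = 16 > μ = 3.500, the bound 7/32 is < 1 and informative.)

P[X ≥ 16] ≤ 7/32 ≈ 0.219.


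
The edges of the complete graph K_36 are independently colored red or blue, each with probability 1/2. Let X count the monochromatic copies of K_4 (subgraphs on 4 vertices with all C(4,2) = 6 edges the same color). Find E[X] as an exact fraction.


Let X = Σ_S X_S over the C(36, 4) = 58905 subsets S of size 4, where X_S = 1 if the K_4 on S is monochromatic.
For a fixed S, the K_4 on S has C(4, 2) = 6 edges. P[all 6 edges red] = (1/2)^6, and likewise for blue, so P[monochromatic] = 2·(1/2)^6 = 2^{1 − 6} = 1/32.
Summing: E[X] = C(36, 4) · 2^{1 − 6} = 58905 · 1/32 = 58905/32.
Numerically: E[X] ≈ 1840.781250.

E[X] = C(36,4)·2^(1−C(4,2)) = 58905/32 ≈ 1840.781250.


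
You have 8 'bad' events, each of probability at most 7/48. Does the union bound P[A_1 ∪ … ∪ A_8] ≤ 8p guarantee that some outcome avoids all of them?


Union bound: P[∪_{i=1}^{8} A_i] ≤ Σ_i P[A_i] ≤ 8·p = 8·(7/48) = 7/6.
Numerically: 7/6 ≈ 1.1666667.
Is 7/6 < 1? NO.
Since the bound 7/6 is ≥ 1, the union bound is uninformative here; it does NOT by itself certify existence.

8·p = 7/6 ≈ 1.1666667; existence NOT certified by the union bound.


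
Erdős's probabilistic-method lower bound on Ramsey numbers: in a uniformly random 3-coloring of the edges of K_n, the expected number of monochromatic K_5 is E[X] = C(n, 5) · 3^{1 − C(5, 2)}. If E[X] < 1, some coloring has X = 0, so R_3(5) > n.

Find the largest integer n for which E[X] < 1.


We need C(n, 5) · 3^{1 − 10} < 1, i.e. C(n, 5) < 3^{10 − 1} = 19683.
Check values of n near the boundary:
  n = 16: C(16, 5) = 4368; 4368 < 19683? YES
  n = 17: C(17, 5) = 6188; 6188 < 19683? YES
  n = 18: C(18, 5) = 8568; 8568 < 19683? YES
  n = 19: C(19, 5) = 11628; 11628 < 19683? YES
  n = 20: C(20, 5) = 15504; 15504 < 19683? YES
  n = 21: C(21, 5) = 20349; 20349 < 19683? NO
  n = 22: C(22, 5) = 26334; 26334 < 19683? NO
The largest n with C(n, 5) < 19683 is n = 20 (where E[X] = 5168/6561 ≈ 0.788). Hence R_3(5) > 20, i.e. R_3(5) ≥ 21.

Largest n = 20; hence R_3(5) > 20.


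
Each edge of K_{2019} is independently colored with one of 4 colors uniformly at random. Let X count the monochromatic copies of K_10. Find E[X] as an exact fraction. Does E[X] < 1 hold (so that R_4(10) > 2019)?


E[X] = C(2019, 10) · 4^{1 − 45} = 303322949179835278009229628 · 4^{−44} = 303322949179835278009229628/309485009821345068724781056.
As a reduced fraction: E[X] = 75830737294958819502307407/77371252455336267181195264 ≈ 0.9800893.
Is E[X] < 1? YES.
Since E[X] < 1, there exists a 4-coloring of K_{2019} with no monochromatic K_10; hence R_4(10) > 2019.

E[X] = 75830737294958819502307407/77371252455336267181195264 ≈ 0.9800893; E[X] < 1, so R_4(10) > 2019.


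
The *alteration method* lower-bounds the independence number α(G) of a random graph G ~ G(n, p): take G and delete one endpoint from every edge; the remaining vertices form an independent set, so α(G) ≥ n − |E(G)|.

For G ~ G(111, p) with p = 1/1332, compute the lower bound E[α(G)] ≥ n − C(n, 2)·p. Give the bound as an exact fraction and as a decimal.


E[|E(G)|] = C(111, 2)·p = 6105 · (1/1332) = 55/12.
E[α(G)] ≥ n − E[|E(G)|] = 111 − 55/12 = 1277/12.
Numerically: ≈ 106.4167.
(This is only a lower bound; the true E[α(G)] may be larger.)

E[α(G)] ≥ 1277/12 ≈ 106.4167.


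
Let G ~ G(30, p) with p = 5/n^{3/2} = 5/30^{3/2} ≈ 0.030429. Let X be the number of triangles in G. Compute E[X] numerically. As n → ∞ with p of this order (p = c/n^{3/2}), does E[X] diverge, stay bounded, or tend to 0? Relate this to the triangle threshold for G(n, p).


Number of potential triangles: C(30, 3) = 4060.
Each occurs with probability p³ ≈ (0.030429)³ ≈ 2.8175029e-05.
By linearity: E[X] = C(30, 3)·p³ ≈ 4060 · 2.8175029e-05 ≈ 0.11439.
Since α = 3/2 > 1, p = c/n^{3/2} = o(1/n) is below the triangle threshold p ~ 1/n. Asymptotically E[X] ~ (c³/6)·n^{3(1−α)} = (5³/6)·n^{-1.5} → 0, so by Markov's inequality G has no triangles w.h.p.

E[X] ≈ 0.11439; in regime p = Θ(1/n^{3/2}) E[X] tends to 0 (below the triangle threshold p ~ 1/n).


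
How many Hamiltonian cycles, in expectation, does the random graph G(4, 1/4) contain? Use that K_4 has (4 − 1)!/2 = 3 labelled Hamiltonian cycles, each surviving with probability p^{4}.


K_4 has (4 − 1)!/2 = 3 labelled Hamiltonian cycles.
For each such Hamiltonian cycle H, let X_H = 1 if all 4 edges of H are present in G. Then P[X_H = 1] = p^{4} = (1/4)^{4} = 1/256.
By linearity of expectation: E[X] = Σ_H E[X_H] = 3 · p^{4} = 3 · 1/256 = 3/256.
Numerically: E[X] ≈ 0.01172.

E[X] = 3 · (1/4)^{4} = 3/256 ≈ 0.01172.


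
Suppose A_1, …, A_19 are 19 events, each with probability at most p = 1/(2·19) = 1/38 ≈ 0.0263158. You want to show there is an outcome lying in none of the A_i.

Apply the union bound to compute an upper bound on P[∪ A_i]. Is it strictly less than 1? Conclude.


Union bound: P[∪_{i=1}^{19} A_i] ≤ Σ_i P[A_i] ≤ 19·p = 19·(1/38) = 1/2.
Numerically: 1/2 ≈ 0.5000000.
Is 1/2 < 1? YES.
Since P[∪ A_i] ≤ 1/2 < 1, the complement has P[∩ A_i^c] ≥ 1 − 1/2 = 1/2 > 0, so some outcome avoids every A_i.

19·p = 1/2 ≈ 0.5000000; existence CERTIFIED by the union bound.


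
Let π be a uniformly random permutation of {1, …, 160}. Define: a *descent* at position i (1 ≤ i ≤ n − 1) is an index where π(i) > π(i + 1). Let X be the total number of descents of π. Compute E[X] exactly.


Write X = Σ X_I over i = 1, …, 159, with X_I the indicator of one descent.
There are 159 indicators.
For each fixed i, the pair (π(i), π(i+1)) is a uniformly random ordered pair of distinct values from {1, …, 160}; by symmetry P[π(i) > π(i+1)] = 1/2.
By linearity: E[X] = 159 · (1/2) = (160 − 1) · (1/2) = 159/2 ≈ 79.500000.

E[X] = 159/2 = 79.500000.


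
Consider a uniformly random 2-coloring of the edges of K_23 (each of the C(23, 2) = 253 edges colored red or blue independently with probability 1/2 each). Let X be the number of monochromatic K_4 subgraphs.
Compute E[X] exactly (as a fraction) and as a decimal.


Let X = Σ_S X_S over the C(23, 4) = 8855 subsets S of size 4, where X_S = 1 if the K_4 on S is monochromatic.
For a fixed S, the K_4 on S has C(4, 2) = 6 edges. P[all 6 edges red] = (1/2)^6, and likewise for blue, so P[monochromatic] = 2·(1/2)^6 = 2^{1 − 6} = 1/32.
By linearity of expectation: E[X] = C(23, 4) · 2^{1 − 6} = 8855 · 1/32 = 8855/32.
Numerically: E[X] ≈ 276.7188.

E[X] = C(23,4)·2^(1−C(4,2)) = 8855/32 ≈ 276.7188.


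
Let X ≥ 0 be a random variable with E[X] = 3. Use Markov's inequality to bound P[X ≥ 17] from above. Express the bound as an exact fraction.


μ = E[X] = 3, a = 17.
Markov: P[X ≥ 17] ≤ μ/a = (3)/17 = 3/17.
Numerically: ≈ 0.176471.
(Since a = 17 > μ = 3.000000, the bound 3/17 is < 1 and informative.)

P[X ≥ 17] ≤ 3/17 ≈ 0.176471.


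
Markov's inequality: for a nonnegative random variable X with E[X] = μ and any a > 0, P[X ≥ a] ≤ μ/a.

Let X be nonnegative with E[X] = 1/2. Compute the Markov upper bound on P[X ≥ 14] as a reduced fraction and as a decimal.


μ = E[X] = 1/2, a = 14.
Markov: P[X ≥ 14] ≤ μ/a = (1/2)/14 = 1/28.
Numerically: ≈ 0.03571.
(Since a = 14 > μ = 0.50000, the bound 1/28 is < 1 and informative.)

P[X ≥ 14] ≤ 1/28 ≈ 0.03571.


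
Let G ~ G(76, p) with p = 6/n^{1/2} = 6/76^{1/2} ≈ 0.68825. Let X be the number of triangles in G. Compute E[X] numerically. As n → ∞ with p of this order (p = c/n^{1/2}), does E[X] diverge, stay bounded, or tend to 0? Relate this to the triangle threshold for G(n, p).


Number of potential triangles: C(76, 3) = 70300.
Each occurs with probability p³ ≈ (0.68825)³ ≈ 3.2601183e-01.
By linearity: E[X] = C(76, 3)·p³ ≈ 70300 · 3.2601183e-01 ≈ 22918.63181.
Since α = 1/2 < 1, p = c/n^{1/2} ≫ 1/n is above the triangle threshold p ~ 1/n. Asymptotically E[X] ~ (c³/6)·n^{3(1−α)} = (6³/6)·n^{1.5} → ∞; triangles are abundant w.h.p.

E[X] ≈ 22918.63181; in regime p = Θ(1/n^{1/2}) E[X] diverges (above the triangle threshold p ~ 1/n).


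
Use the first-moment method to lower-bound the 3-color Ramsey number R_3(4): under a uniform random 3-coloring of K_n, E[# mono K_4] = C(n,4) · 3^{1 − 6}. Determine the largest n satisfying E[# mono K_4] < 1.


We need C(n, 4) · 3^{1 − 6} < 1, i.e. C(n, 4) < 3^{6 − 1} = 243.
Check values of n near the boundary:
  n = 9: C(9, 4) = 126; 126 < 243? YES
  n = 10: C(10, 4) = 210; 210 < 243? YES
  n = 11: C(11, 4) = 330; 330 < 243? NO
The largest n with C(n, 4) < 243 is n = 10 (where E[X] = 70/81 ≈ 0.8642). Hence R_3(4) > 10, i.e. R_3(4) ≥ 11.

Largest n = 10; hence R_3(4) > 10.


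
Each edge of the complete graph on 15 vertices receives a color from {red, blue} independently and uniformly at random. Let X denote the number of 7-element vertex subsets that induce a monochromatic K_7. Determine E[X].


Let X = Σ_S X_S over the C(15, 7) = 6435 subsets S of size 7, where X_S = 1 if the K_7 on S is monochromatic.
For a fixed S, the K_7 on S has C(7, 2) = 21 edges. P[all 21 edges red] = (1/2)^21, and likewise for blue, so P[monochromatic] = 2·(1/2)^21 = 2^{1 − 21} = 1/1048576.
By linearity: E[X] = C(15, 7) · 2^{1 − 21} = 6435 · 1/1048576 = 6435/1048576.
Numerically: E[X] ≈ 0.006.

E[X] = C(15,7)·2^(1−C(7,2)) = 6435/1048576 ≈ 0.006.


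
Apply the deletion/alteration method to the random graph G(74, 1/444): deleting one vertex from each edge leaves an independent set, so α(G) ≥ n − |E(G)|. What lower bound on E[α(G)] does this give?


E[|E(G)|] = C(74, 2)·p = 2701 · (1/444) = 73/12.
E[α(G)] ≥ n − E[|E(G)|] = 74 − 73/12 = 815/12.
Numerically: ≈ 67.916667.
(This is only a lower bound; the true E[α(G)] may be larger.)

E[α(G)] ≥ 815/12 ≈ 67.916667.


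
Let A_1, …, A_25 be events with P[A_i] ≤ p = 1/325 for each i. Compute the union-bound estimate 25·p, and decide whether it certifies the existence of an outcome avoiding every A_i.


Union bound: P[∪_{i=1}^{25} A_i] ≤ Σ_i P[A_i] ≤ 25·p = 25·(1/325) = 1/13.
Numerically: 1/13 ≈ 0.07692.
Is 1/13 < 1? YES.
Since P[∪ A_i] ≤ 1/13 < 1, the complement has P[∩ A_i^c] ≥ 1 − 1/13 = 12/13 > 0, so some outcome avoids every A_i.

25·p = 1/13 ≈ 0.07692; existence CERTIFIED by the union bound.


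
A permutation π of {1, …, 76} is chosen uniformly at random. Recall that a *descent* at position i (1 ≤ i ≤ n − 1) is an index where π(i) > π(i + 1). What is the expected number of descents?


Write X = Σ X_I over i = 1, …, 75, with X_I the indicator of one descent.
There are 75 indicators.
For each fixed i, the pair (π(i), π(i+1)) is a uniformly random ordered pair of distinct values from {1, …, 76}; by symmetry P[π(i) > π(i+1)] = 1/2.
By linearity: E[X] = 75 · (1/2) = (76 − 1) · (1/2) = 75/2 ≈ 37.5000.

E[X] = 75/2 = 37.5000.


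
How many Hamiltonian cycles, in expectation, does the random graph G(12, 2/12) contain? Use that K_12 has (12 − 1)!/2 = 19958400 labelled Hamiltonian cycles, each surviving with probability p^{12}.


K_12 has (12 − 1)!/2 = 19958400 labelled Hamiltonian cycles.
For each such Hamiltonian cycle H, let X_H = 1 if all 12 edges of H are present in G. Then P[X_H = 1] = p^{12} = (1/6)^{12} = 1/2176782336.
By linearity: E[X] = Σ_H E[X_H] = 19958400 · p^{12} = 19958400 · 1/2176782336 = 1925/209952.
Numerically: E[X] ≈ 0.00916876.

E[X] = 19958400 · (1/6)^{12} = 1925/209952 ≈ 0.00916876.


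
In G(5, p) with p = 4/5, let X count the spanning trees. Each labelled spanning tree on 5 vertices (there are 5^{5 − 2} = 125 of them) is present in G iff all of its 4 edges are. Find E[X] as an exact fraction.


K_5 has 5^{5 − 2} = 125 labelled spanning trees.
For each such spanning tree H, let X_H = 1 if all 4 edges of H are present in G. Then P[X_H = 1] = p^{4} = (4/5)^{4} = 256/625.
By linearity of expectation: E[X] = Σ_H E[X_H] = 125 · p^{4} = 125 · 256/625 = 256/5.
Numerically: E[X] ≈ 51.2.

E[X] = 125 · (4/5)^{4} = 256/5 ≈ 51.2.


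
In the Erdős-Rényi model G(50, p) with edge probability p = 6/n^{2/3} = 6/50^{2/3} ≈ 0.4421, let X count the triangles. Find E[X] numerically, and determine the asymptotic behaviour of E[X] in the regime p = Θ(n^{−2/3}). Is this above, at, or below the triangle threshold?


Number of potential triangles: C(50, 3) = 19600.
Each occurs with probability p³ ≈ (0.4421)³ ≈ 8.640000e-02.
By linearity: E[X] = C(50, 3)·p³ ≈ 19600 · 8.640000e-02 ≈ 1693.4400.
Since α = 2/3 < 1, p = c/n^{2/3} ≫ 1/n is above the triangle threshold p ~ 1/n. Asymptotically E[X] ~ (c³/6)·n^{3(1−α)} = (6³/6)·n^{1} → ∞; triangles are abundant w.h.p.

E[X] ≈ 1693.4400; in regime p = Θ(1/n^{2/3}) E[X] diverges (above the triangle threshold p ~ 1/n).


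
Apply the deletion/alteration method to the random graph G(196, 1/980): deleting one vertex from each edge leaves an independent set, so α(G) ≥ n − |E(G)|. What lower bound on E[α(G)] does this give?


E[|E(G)|] = C(196, 2)·p = 19110 · (1/980) = 39/2.
E[α(G)] ≥ n − E[|E(G)|] = 196 − 39/2 = 353/2.
Numerically: ≈ 176.500000.
(This is only a lower bound; the true E[α(G)] may be larger.)

E[α(G)] ≥ 353/2 ≈ 176.500000.


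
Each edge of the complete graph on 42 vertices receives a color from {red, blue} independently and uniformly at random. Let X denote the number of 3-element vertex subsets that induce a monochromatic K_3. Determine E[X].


Let X = Σ_S X_S over the C(42, 3) = 11480 subsets S of size 3, where X_S = 1 if the K_3 on S is monochromatic.
For a fixed S, the K_3 on S has C(3, 2) = 3 edges. P[all 3 edges red] = (1/2)^3, and likewise for blue, so P[monochromatic] = 2·(1/2)^3 = 2^{1 − 3} = 1/4.
By linearity of expectation: E[X] = C(42, 3) · 2^{1 − 3} = 11480 · 1/4 = 2870.
Numerically: E[X] ≈ 2870.000000.

E[X] = C(42,3)·2^(1−C(3,2)) = 2870 ≈ 2870.000000.


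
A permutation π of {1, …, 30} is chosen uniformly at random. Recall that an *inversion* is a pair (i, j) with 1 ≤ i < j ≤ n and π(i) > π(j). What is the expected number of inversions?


Write X = Σ X_I over the C(30, 2) = 435 pairs i < j, with X_I the indicator of one inversion.
There are 435 indicators.
For each fixed pair i < j, the values π(i) and π(j) are two distinct elements of {1, …, 30} in uniformly random order; by symmetry P[π(i) > π(j)] = 1/2.
By linearity: E[X] = 435 · (1/2) = C(30, 2) · (1/2) = 435/2 = 435/2 ≈ 217.500000.

E[X] = 435/2 = 217.500000.


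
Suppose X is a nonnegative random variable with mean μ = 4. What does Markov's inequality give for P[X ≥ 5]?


μ = E[X] = 4, a = 5.
Markov: P[X ≥ 5] ≤ μ/a = (4)/5 = 4/5.
Numerically: ≈ 0.80000.
(Since a = 5 > μ = 4.00000, the bound 4/5 is < 1 and informative.)

P[X ≥ 5] ≤ 4/5 ≈ 0.80000.


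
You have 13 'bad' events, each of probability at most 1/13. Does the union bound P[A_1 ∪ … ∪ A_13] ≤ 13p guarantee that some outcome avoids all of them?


Union bound: P[∪_{i=1}^{13} A_i] ≤ Σ_i P[A_i] ≤ 13·p = 13·(1/13) = 1.
Numerically: 1 ≈ 1.0000000.
Is 1 < 1? NO.
Since the bound 1 is ≥ 1, the union bound is uninformative here; it does NOT by itself certify existence.

13·p = 1 ≈ 1.0000000; existence NOT certified by the union bound.


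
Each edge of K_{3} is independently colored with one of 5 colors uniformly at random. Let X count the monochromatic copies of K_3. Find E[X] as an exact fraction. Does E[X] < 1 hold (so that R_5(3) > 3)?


E[X] = C(3, 3) · 5^{1 − 3} = 1 · 5^{−2} = 1/25.
As a reduced fraction: E[X] = 1/25 ≈ 0.0400000.
Is E[X] < 1? YES.
Since E[X] < 1, there exists a 5-coloring of K_{3} with no monochromatic K_3; hence R_5(3) > 3.

E[X] = 1/25 ≈ 0.0400000; E[X] < 1, so R_5(3) > 3.


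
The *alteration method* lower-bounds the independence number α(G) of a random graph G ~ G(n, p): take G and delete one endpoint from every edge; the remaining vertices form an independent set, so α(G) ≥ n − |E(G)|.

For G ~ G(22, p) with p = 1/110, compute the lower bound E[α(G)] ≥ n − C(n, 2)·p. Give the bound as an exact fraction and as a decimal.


E[|E(G)|] = C(22, 2)·p = 231 · (1/110) = 21/10.
E[α(G)] ≥ n − E[|E(G)|] = 22 − 21/10 = 199/10.
Numerically: ≈ 19.900000.
(This is only a lower bound; the true E[α(G)] may be larger.)

E[α(G)] ≥ 199/10 ≈ 19.900000.


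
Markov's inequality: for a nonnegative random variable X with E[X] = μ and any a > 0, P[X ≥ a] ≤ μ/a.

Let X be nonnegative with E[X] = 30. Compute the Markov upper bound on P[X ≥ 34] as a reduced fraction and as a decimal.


μ = E[X] = 30, a = 34.
Markov: P[X ≥ 34] ≤ μ/a = (30)/34 = 15/17.
Numerically: ≈ 0.88235.
(Since a = 34 > μ = 30.00000, the bound 15/17 is < 1 and informative.)

P[X ≥ 34] ≤ 15/17 ≈ 0.88235.


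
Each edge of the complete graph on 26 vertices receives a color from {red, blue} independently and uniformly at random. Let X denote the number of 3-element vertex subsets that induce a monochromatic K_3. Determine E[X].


Let X = Σ_S X_S over the C(26, 3) = 2600 subsets S of size 3, where X_S = 1 if the K_3 on S is monochromatic.
For a fixed S, the K_3 on S has C(3, 2) = 3 edges. P[all 3 edges red] = (1/2)^3, and likewise for blue, so P[monochromatic] = 2·(1/2)^3 = 2^{1 − 3} = 1/4.
By linearity: E[X] = C(26, 3) · 2^{1 − 3} = 2600 · 1/4 = 650.
Numerically: E[X] ≈ 650.0000.

E[X] = C(26,3)·2^(1−C(3,2)) = 650 ≈ 650.0000.


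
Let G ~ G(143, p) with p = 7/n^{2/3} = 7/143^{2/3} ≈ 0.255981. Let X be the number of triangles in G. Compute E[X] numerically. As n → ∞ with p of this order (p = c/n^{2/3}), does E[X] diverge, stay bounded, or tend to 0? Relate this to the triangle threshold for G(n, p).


Number of potential triangles: C(143, 3) = 477191.
Each occurs with probability p³ ≈ (0.255981)³ ≈ 1.67734364e-02.
By linearity: E[X] = C(143, 3)·p³ ≈ 477191 · 1.67734364e-02 ≈ 8004.132867.
Since α = 2/3 < 1, p = c/n^{2/3} ≫ 1/n is above the triangle threshold p ~ 1/n. Asymptotically E[X] ~ (c³/6)·n^{3(1−α)} = (7³/6)·n^{1} → ∞; triangles are abundant w.h.p.

E[X] ≈ 8004.132867; in regime p = Θ(1/n^{2/3}) E[X] diverges (above the triangle threshold p ~ 1/n).


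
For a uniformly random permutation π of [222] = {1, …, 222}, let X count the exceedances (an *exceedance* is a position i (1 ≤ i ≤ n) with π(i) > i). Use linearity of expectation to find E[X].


Write X = Σ_{i=1}^{222} X_i, where X_i = 1_{π(i) > i}.
For each fixed i, π(i) is uniform over {1, …, 222} (marginal of a uniform permutation), so P[π(i) > i] = (n − i)/n. Summing: Σ_{i=1}^{222} (n − i)/n = (0 + 1 + … + 221)/222 = 222(222 − 1)/(2·222) = (222 − 1)/2.
Hence E[X] = Σ_{i=1}^{222} (222 − i)/222 = 221/2 ≈ 110.5000.

E[X] = 221/2 = 110.5000.


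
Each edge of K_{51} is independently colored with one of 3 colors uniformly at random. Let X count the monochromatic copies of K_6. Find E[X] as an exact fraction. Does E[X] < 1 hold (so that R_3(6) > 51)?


E[X] = C(51, 6) · 3^{1 − 15} = 18009460 · 3^{−14} = 18009460/4782969.
As a reduced fraction: E[X] = 18009460/4782969 ≈ 3.7653307.
Is E[X] < 1? NO.
Since E[X] ≥ 1, the first-moment bound is inconclusive at n = 51; it does NOT by itself certify R_3(6) > 51.

E[X] = 18009460/4782969 ≈ 3.7653307; E[X] ≥ 1; first-moment method inconclusive here.


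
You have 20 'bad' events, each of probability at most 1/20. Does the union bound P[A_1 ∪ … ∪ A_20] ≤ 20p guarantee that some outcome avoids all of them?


Union bound: P[∪_{i=1}^{20} A_i] ≤ Σ_i P[A_i] ≤ 20·p = 20·(1/20) = 1.
Numerically: 1 ≈ 1.00000.
Is 1 < 1? NO.
Since the bound 1 is ≥ 1, the union bound is uninformative here; it does NOT by itself certify existence.

20·p = 1 ≈ 1.00000; existence NOT certified by the union bound.
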